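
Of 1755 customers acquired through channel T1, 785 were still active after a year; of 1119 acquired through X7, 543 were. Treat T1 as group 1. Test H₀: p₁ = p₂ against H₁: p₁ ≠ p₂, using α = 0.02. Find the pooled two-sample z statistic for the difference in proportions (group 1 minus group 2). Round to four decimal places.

z = -1.9904

p̂₁ = 785/1755 = 0.4472934, p̂₂ = 543/1119 = 0.4852547.
Pooled p̂ = (785+543)/(1755+1119) = 1328/2874 = 0.4620738.
SE = √(0.248562 × 0.00146346) = 0.0190725.
z = (0.4472934 − 0.4852547)/0.0190725 = -0.0379613/0.0190725 = -1.9904.
p-value = 2·P(Z > 1.990) ≈ 0.0466. With α = 0.02, fail to reject H₀.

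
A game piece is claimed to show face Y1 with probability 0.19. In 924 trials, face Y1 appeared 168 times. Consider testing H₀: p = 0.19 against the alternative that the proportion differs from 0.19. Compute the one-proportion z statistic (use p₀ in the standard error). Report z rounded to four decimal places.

p̂ = 168/924 ≈ 0.181818.
SE = √(p₀(1−p₀)/n) = √(0.1539/924) = 0.012906.
z = (0.181818 − 0.19)/0.012906 = -0.008182/0.012906 = -0.6340.
Two-sided p-value ≈ 2·Φ(−0.634) = 0.5261.

z = -0.6340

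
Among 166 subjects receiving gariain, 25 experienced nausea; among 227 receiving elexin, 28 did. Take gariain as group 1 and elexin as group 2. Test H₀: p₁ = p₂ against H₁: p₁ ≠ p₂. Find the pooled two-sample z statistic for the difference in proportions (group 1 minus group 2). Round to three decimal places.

z = 0.781

p̂₁ = 25/166 ≈ 0.15060, p̂₂ = 28/227 ≈ 0.12335.
Pooled p̂ = (25+28)/(166+227) = 53/393 = 0.13486.
SE = √(0.116673 × 0.0104294) = 0.03488.
z = (0.15060 − 0.12335)/0.03488 = 0.02725/0.03488 = 0.781.
Two-sided p-value ≈ 2·Φ(−0.781) = 0.4346.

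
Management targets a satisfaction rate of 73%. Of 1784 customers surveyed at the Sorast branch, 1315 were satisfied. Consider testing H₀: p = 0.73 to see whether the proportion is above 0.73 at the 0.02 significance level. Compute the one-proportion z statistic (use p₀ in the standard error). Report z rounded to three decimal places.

z = 0.676

p̂ = 1315/1784 ≈ 0.73711.
SE = √(p₀(1−p₀)/n) = √(0.1971/1784) = 0.01051.
z = (0.73711 − 0.73)/0.01051 = 0.00711/0.01051 = 0.676.
p-value = P(Z > 0.676) ≈ 0.2495. With α = 0.02, fail to reject H₀.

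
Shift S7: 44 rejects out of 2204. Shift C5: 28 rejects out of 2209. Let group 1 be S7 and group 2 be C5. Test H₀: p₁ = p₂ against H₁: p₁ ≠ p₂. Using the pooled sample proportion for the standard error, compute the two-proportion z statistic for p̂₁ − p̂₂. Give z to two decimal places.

z = 1.91

p̂₁ = 44/2204 = 0.01996, p̂₂ = 28/2209 = 0.01268.
Pooled p̂ = (44+28)/(2204+2209) = 72/4413 = 0.01632.
SE = √(0.0160492 × 0.000906414) = 0.00381.
z = (0.01996 − 0.01268)/0.00381 = 0.00728/0.00381 = 1.91.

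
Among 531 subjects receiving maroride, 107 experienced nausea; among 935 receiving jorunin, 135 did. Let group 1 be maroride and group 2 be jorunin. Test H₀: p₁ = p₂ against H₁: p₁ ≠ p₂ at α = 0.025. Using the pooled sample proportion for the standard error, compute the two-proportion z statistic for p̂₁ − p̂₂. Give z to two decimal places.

p̂₁ = 107/531 = 0.2015, p̂₂ = 135/935 = 0.1444.
Pooled p̂ = (107+135)/(531+935) = 242/1466 = 0.1651.
SE = √(p̂(1−p̂)(1/n₁+1/n₂)) = √(0.1651·0.8349·0.00295276) = √(0.000406965) = 0.0202.
z = (0.2015 − 0.1444)/0.0202 = 0.0571/0.0202 = 2.83.
Two-sided p-value ≈ 2·Φ(−2.832) = 0.0046. With α = 0.025, reject H₀.

z = 2.83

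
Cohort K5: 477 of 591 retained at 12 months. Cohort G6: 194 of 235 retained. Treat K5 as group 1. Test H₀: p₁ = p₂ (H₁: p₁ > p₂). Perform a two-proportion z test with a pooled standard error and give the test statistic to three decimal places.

z = -0.612

p̂₁ = 477/591 = 0.80711, p̂₂ = 194/235 = 0.82553.
Pooled p̂ = (477+194)/(591+235) = 671/826 = 0.81235.
SE = √(p̂(1−p̂)(1/n₁+1/n₂)) = √(0.81235·0.18765·0.00594737) = √(0.000906606) = 0.03011.
z = (0.80711 − 0.82553)/0.03011 = -0.01842/0.03011 = -0.612.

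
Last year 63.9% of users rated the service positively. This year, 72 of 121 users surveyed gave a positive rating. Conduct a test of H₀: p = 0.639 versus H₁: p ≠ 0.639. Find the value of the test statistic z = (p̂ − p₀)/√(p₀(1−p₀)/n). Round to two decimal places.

p̂ = 72/121 = 0.5950.
Standard error under H₀: √(0.639×0.361/121) = 0.0437.
z = (0.5950 − 0.639)/0.0437 = -0.0440/0.0437 = -1.01.

z = -1.01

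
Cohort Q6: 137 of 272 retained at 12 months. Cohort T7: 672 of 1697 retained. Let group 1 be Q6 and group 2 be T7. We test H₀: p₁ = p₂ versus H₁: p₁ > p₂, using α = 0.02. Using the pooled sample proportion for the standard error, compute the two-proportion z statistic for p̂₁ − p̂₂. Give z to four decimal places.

z = 3.3512

p̂₁ = 137/272 = 0.503676, p̂₂ = 672/1697 = 0.395993.
Pooled p̂ = (137+672)/(272+1697) = 809/1969 = 0.410868.
SE = √(p̂(1−p̂)(1/n₁+1/n₂)) = √(0.410868·0.589132·0.00426575) = √(0.00103255) = 0.032133.
z = (0.503676 − 0.395993)/0.032133 = 0.107683/0.032133 = 3.3512.
p-value = P(Z > 3.351) ≈ 0.0004, so at α = 0.02 we reject H₀.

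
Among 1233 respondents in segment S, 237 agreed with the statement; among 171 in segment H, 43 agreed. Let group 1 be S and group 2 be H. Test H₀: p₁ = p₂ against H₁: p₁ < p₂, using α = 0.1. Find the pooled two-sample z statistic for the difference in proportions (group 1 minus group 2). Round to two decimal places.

p̂₁ = 237/1233 = 0.1922, p̂₂ = 43/171 = 0.2515.
Pooled p̂ = (237+43)/(1233+171) = 280/1404 = 0.1994.
SE = √(p̂(1−p̂)(1/n₁+1/n₂)) = √(0.1994·0.8006·0.00665898) = √(0.00106316) = 0.0326.
z = (0.1922 − 0.2515)/0.0326 = -0.0593/0.0326 = -1.82.
p-value = P(Z < -1.817) ≈ 0.0346. With α = 0.1, reject H₀.

z = -1.82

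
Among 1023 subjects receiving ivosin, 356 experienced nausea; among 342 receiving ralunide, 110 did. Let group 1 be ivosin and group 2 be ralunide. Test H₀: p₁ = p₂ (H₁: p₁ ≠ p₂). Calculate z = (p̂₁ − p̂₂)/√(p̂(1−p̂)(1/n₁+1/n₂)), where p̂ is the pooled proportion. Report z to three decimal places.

z = 0.890

p̂₁ = 356/1023 = 0.34800, p̂₂ = 110/342 = 0.32164.
Pooled p̂ = (356+110)/(1023+342) = 466/1365 = 0.34139.
SE = √(p̂(1−p̂)(1/n₁+1/n₂)) = √(0.34139·0.65861·0.00390149) = √(0.000877225) = 0.02962.
z = (0.34800 − 0.32164)/0.02962 = 0.02636/0.02962 = 0.890.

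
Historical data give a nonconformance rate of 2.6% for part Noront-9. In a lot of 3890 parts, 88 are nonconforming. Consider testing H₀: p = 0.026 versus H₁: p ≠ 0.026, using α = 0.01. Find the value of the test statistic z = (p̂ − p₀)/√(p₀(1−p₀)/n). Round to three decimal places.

z = -1.324

p̂ = 88/3890 ≈ 0.022622.
Standard error under H₀: √(0.026×0.974/3890) = 0.002551.
z = (0.022622 − 0.026)/0.002551 = -0.003378/0.002551 = -1.324.
Two-sided p-value ≈ 2·Φ(−1.324) = 0.1855, so at α = 0.01 we fail to reject H₀.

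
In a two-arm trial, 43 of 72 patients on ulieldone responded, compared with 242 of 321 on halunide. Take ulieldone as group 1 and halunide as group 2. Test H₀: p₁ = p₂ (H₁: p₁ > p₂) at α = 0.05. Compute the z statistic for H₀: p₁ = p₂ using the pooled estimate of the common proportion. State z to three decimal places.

z = -2.691

p̂₁ = 43/72 = 0.59722, p̂₂ = 242/321 = 0.75389.
Pooled p̂ = (43+242)/(72+321) = 285/393 = 0.72519.
SE = √(p̂(1−p̂)(1/n₁+1/n₂)) = √(0.72519·0.27481·0.0170042) = √(0.00338874) = 0.05821.
z = (0.59722 − 0.75389)/0.05821 = -0.15667/0.05821 = -2.691.
p-value = P(Z > -2.691) ≈ 0.9964. With α = 0.05, fail to reject H₀.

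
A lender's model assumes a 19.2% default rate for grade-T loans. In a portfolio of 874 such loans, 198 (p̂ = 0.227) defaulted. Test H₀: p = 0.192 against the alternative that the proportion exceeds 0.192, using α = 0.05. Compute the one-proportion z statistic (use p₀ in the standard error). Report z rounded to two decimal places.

z = 2.59

p̂ = 198/874 = 0.2265.
SE = √(p₀(1−p₀)/n) = √(0.15514/874) = 0.0133.
z = (0.2265 − 0.192)/0.0133 = 0.0345/0.0133 = 2.59.
p-value = P(Z > 2.593) ≈ 0.0048. With α = 0.05, reject H₀.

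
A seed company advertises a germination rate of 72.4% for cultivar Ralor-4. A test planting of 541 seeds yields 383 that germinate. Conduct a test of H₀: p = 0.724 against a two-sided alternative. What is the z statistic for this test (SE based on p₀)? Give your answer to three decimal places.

p̂ = 383/541 ≈ 0.70795.
Under H₀, SE = √(0.724·0.276/541) = √(0.00036936) = 0.01922.
z = (0.70795 − 0.724)/0.01922 = -0.01605/0.01922 = -0.835.

z = -0.835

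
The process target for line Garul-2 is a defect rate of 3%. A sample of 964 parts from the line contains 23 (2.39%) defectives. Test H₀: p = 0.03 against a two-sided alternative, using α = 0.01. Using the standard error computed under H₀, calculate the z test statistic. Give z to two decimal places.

z = -1.12

p̂ = 23/964 = 0.02386.
Standard error under H₀: √(0.03×0.97/964) = 0.00549.
z = (0.02386 − 0.03)/0.00549 = -0.00614/0.00549 = -1.12.
Two-sided p-value ≈ 2·Φ(−1.118) = 0.2637; since p > α = 0.01, fail to reject H₀.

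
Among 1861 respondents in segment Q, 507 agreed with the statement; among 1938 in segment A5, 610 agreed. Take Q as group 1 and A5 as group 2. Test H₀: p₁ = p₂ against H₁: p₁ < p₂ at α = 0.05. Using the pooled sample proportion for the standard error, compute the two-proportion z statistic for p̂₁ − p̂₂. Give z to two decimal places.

p̂₁ = 507/1861 = 0.2724, p̂₂ = 610/1938 = 0.3148.
Pooled p̂ = (507+610)/(1861+1938) = 1117/3799 = 0.2940.
SE = √(0.207574 × 0.00105334) = 0.0148.
z = (0.2724 − 0.3148)/0.0148 = -0.0424/0.0148 = -2.86.
p-value = P(Z < -2.862) ≈ 0.0021. With α = 0.05, reject H₀.

z = -2.86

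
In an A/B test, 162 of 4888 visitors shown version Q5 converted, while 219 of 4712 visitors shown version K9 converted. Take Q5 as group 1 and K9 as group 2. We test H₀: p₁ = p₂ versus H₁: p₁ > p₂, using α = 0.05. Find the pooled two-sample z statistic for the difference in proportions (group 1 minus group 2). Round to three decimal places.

p̂₁ = 162/4888 = 0.0331424, p̂₂ = 219/4712 = 0.0464771.
Pooled p̂ = (162+219)/(4888+4712) = 381/9600 = 0.0396875.
SE = √(p̂(1−p̂)(1/n₁+1/n₂)) = √(0.0396875·0.9603125·0.000416807) = √(1.58855e-05) = 0.0039857.
z = (0.0331424 − 0.0464771)/0.0039857 = -0.0133347/0.0039857 = -3.346.
p-value = P(Z > -3.346) ≈ 0.9996, so at α = 0.05 we fail to reject H₀.

z = -3.346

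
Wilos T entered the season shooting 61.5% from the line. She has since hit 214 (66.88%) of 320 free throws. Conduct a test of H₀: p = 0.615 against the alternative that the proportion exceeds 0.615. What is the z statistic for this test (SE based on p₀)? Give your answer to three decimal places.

p̂ = 214/320 = 0.66875.
SE = √(p₀(1−p₀)/n) = √(0.23678/320) = 0.02720.
z = (0.66875 − 0.615)/0.02720 = 0.05375/0.02720 = 1.976.
p-value = P(Z > 1.976) ≈ 0.0241.

z = 1.976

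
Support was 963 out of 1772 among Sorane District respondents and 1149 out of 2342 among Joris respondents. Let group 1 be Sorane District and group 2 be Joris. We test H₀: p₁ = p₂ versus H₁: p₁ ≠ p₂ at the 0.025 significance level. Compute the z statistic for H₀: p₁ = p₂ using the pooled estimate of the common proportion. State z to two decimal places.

z = 3.36

p̂₁ = 963/1772 ≈ 0.54345, p̂₂ = 1149/2342 ≈ 0.49061.
Pooled p̂ = (963+1149)/(1772+2342) = 2112/4114 = 0.51337.
SE = √(p̂(1−p̂)(1/n₁+1/n₂)) = √(0.51337·0.48663·0.00099132) = √(0.000247653) = 0.01574.
z = (0.54345 − 0.49061)/0.01574 = 0.05284/0.01574 = 3.36.
p-value = 2·P(Z > 3.358) ≈ 0.0008. With α = 0.025, reject H₀.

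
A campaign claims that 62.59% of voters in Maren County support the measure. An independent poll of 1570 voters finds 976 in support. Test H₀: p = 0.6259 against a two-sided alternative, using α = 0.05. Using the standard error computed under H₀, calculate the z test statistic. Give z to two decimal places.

p̂ = 976/1570 ≈ 0.62166.
Under H₀, SE = √(0.6259·0.3741/1570) = √(0.00014914) = 0.01221.
z = (0.62166 − 0.6259)/0.01221 = -0.00424/0.01221 = -0.35.
Two-sided p-value ≈ 2·Φ(−0.348) = 0.7282. With α = 0.05, fail to reject H₀.

z = -0.35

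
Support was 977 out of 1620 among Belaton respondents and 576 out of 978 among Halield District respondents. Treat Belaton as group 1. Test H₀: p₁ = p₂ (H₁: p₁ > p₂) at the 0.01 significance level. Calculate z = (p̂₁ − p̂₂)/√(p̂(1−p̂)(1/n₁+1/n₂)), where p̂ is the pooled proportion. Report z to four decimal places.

p̂₁ = 977/1620 = 0.603086, p̂₂ = 576/978 = 0.588957.
Pooled p̂ = (977+576)/(1620+978) = 1553/2598 = 0.597768.
SE = √(0.240442 × 0.00163978) = 0.019856.
z = (0.603086 − 0.588957)/0.019856 = 0.014129/0.019856 = 0.7116.
p-value = P(Z > 0.712) ≈ 0.2384. With α = 0.01, fail to reject H₀.

z = 0.7116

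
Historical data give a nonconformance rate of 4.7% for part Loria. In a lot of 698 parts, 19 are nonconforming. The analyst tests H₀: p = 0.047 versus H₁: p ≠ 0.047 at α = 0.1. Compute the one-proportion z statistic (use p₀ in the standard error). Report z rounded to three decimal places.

z = -2.469

p̂ = 19/698 ≈ 0.02722.
SE = √(p₀(1−p₀)/n) = √(0.044791/698) = 0.00801.
z = (0.02722 − 0.047)/0.00801 = -0.01978/0.00801 = -2.469.
Two-sided p-value ≈ 2·Φ(−2.469) = 0.0135; since p < α = 0.1, reject H₀.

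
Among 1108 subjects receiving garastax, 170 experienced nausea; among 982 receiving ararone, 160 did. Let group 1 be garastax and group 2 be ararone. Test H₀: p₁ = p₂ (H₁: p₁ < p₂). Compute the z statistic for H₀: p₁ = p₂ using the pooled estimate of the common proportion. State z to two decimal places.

z = -0.59

p̂₁ = 170/1108 ≈ 0.1534, p̂₂ = 160/982 ≈ 0.1629.
Pooled p̂ = (170+160)/(1108+982) = 330/2090 = 0.1579.
SE = √(p̂(1−p̂)(1/n₁+1/n₂)) = √(0.1579·0.8421·0.00192086) = √(0.000255405) = 0.0160.
z = (0.1534 − 0.1629)/0.0160 = -0.0095/0.0160 = -0.59.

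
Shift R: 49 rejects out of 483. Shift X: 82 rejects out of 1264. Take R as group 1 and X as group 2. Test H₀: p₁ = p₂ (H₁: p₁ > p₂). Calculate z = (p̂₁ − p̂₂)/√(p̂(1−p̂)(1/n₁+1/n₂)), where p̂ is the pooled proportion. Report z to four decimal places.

p̂₁ = 49/483 ≈ 0.1014493, p̂₂ = 82/1264 ≈ 0.0648734.
Pooled p̂ = (49+82)/(483+1264) = 131/1747 = 0.0749857.
SE = √(0.0693628 × 0.00286153) = 0.0140884.
z = (0.1014493 − 0.0648734)/0.0140884 = 0.0365759/0.0140884 = 2.5962.
p-value = P(Z > 2.596) ≈ 0.0047.

z = 2.5962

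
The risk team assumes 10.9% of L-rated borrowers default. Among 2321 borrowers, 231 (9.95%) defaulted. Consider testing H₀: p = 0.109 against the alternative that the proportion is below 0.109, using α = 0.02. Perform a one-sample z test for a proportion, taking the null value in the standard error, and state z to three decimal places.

z = -1.465

p̂ = 231/2321 ≈ 0.099526.
Standard error under H₀: √(0.109×0.891/2321) = 0.006469.
z = (0.099526 − 0.109)/0.006469 = -0.009474/0.006469 = -1.465.
p-value = P(Z < -1.465) ≈ 0.0715; since p > α = 0.02, fail to reject H₀.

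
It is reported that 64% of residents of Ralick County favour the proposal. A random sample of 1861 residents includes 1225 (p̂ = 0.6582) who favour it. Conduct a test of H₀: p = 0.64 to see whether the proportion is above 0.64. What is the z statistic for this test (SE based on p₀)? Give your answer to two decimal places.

z = 1.64

p̂ = 1225/1861 ≈ 0.6582.
SE = √(p₀(1−p₀)/n) = √(0.2304/1861) = 0.0111.
z = (0.6582 − 0.64)/0.0111 = 0.0182/0.0111 = 1.64.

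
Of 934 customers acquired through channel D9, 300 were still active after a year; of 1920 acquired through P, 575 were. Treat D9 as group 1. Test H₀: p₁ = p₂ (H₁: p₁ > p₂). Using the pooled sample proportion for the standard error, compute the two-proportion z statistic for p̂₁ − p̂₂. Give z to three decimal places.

z = 1.181

p̂₁ = 300/934 ≈ 0.32120, p̂₂ = 575/1920 ≈ 0.29948.
Pooled p̂ = (300+575)/(934+1920) = 875/2854 = 0.30659.
SE = √(p̂(1−p̂)(1/n₁+1/n₂)) = √(0.30659·0.69341·0.0015915) = √(0.000338339) = 0.01839.
z = (0.32120 − 0.29948)/0.01839 = 0.02172/0.01839 = 1.181.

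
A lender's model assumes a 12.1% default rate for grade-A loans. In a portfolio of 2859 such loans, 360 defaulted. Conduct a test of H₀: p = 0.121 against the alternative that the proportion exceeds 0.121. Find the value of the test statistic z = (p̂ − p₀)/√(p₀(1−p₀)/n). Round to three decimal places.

p̂ = 360/2859 = 0.125918.
Standard error under H₀: √(0.121×0.879/2859) = 0.006099.
z = (0.125918 − 0.121)/0.006099 = 0.004918/0.006099 = 0.806.

z = 0.806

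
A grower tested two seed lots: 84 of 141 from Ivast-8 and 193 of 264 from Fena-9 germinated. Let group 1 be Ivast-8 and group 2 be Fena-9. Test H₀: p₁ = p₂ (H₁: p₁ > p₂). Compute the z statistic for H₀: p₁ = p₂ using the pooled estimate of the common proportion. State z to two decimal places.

z = -2.79

p̂₁ = 84/141 ≈ 0.5957, p̂₂ = 193/264 ≈ 0.7311.
Pooled p̂ = (84+193)/(141+264) = 277/405 = 0.6840.
SE = √(p̂(1−p̂)(1/n₁+1/n₂)) = √(0.6840·0.3160·0.0108801) = √(0.00235186) = 0.0485.
z = (0.5957 − 0.7311)/0.0485 = -0.1354/0.0485 = -2.79.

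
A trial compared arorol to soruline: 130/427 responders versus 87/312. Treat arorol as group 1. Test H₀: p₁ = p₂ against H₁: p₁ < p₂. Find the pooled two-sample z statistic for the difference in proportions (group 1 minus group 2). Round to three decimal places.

z = 0.755

p̂₁ = 130/427 = 0.30445, p̂₂ = 87/312 = 0.27885.
Pooled p̂ = (130+87)/(427+312) = 217/739 = 0.29364.
SE = √(p̂(1−p̂)(1/n₁+1/n₂)) = √(0.29364·0.70636·0.00554705) = √(0.00115054) = 0.03392.
z = (0.30445 − 0.27885)/0.03392 = 0.02560/0.03392 = 0.755.
p-value = P(Z < 0.755) ≈ 0.7748.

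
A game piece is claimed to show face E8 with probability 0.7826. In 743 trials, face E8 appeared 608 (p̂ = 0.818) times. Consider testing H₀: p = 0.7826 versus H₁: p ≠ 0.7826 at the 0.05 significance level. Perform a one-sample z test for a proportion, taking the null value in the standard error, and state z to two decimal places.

p̂ = 608/743 ≈ 0.8183.
Under H₀, SE = √(0.7826·0.2174/743) = √(0.000228987) = 0.0151.
z = (0.8183 − 0.7826)/0.0151 = 0.0357/0.0151 = 2.36.
Two-sided p-value ≈ 2·Φ(−2.359) = 0.0183. With α = 0.05, reject H₀.

z = 2.36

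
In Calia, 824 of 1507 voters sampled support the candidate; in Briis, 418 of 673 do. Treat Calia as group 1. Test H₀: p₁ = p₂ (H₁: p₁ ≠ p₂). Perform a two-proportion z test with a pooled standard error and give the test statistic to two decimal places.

z = -3.24

p̂₁ = 824/1507 ≈ 0.54678, p̂₂ = 418/673 ≈ 0.62110.
Pooled p̂ = (824+418)/(1507+673) = 1242/2180 = 0.56972.
SE = √(p̂(1−p̂)(1/n₁+1/n₂)) = √(0.56972·0.43028·0.00214945) = √(0.000526914) = 0.02295.
z = (0.54678 − 0.62110)/0.02295 = -0.07432/0.02295 = -3.24.
p-value = 2·P(Z > 3.238) ≈ 0.0012.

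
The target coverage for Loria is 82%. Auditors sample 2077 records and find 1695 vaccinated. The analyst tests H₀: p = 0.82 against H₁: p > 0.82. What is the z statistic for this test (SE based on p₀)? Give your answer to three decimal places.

p̂ = 1695/2077 ≈ 0.81608.
SE = √(p₀(1−p₀)/n) = √(0.1476/2077) = 0.00843.
z = (0.81608 − 0.82)/0.00843 = -0.00392/0.00843 = -0.465.

z = -0.465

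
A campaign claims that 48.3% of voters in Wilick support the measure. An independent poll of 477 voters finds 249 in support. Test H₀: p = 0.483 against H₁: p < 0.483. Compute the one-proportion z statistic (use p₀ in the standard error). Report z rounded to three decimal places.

z = 1.705

p̂ = 249/477 ≈ 0.52201.
Under H₀, SE = √(0.483·0.517/477) = √(0.000523503) = 0.02288.
z = (0.52201 − 0.483)/0.02288 = 0.03901/0.02288 = 1.705.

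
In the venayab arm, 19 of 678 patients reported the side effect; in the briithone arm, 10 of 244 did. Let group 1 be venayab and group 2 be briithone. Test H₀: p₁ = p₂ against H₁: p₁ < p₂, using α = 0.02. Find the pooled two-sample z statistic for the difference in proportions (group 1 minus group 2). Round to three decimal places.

z = -0.995

p̂₁ = 19/678 ≈ 0.02802, p̂₂ = 10/244 ≈ 0.04098.
Pooled p̂ = (19+10)/(678+244) = 29/922 = 0.03145.
SE = √(0.030464 × 0.00557329) = 0.01303.
z = (0.02802 − 0.04098)/0.01303 = -0.01296/0.01303 = -0.995.
p-value = P(Z < -0.995) ≈ 0.1600; since p > α = 0.02, fail to reject H₀.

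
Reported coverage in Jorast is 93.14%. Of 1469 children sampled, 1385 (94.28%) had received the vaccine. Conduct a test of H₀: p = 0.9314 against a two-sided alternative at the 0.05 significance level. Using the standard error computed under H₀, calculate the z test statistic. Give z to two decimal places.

z = 1.73

p̂ = 1385/1469 ≈ 0.9428.
SE = √(p₀(1−p₀)/n) = √(0.063894/1469) = 0.0066.
z = (0.9428 − 0.9314)/0.0066 = 0.0114/0.0066 = 1.73.
Two-sided p-value ≈ 2·Φ(−1.731) = 0.0834; since p > α = 0.05, fail to reject H₀.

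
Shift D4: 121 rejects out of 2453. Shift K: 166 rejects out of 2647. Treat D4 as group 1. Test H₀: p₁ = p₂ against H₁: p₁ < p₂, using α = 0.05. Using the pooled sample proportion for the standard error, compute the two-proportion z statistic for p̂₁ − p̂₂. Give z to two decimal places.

z = -2.07

p̂₁ = 121/2453 = 0.04933, p̂₂ = 166/2647 = 0.06271.
Pooled p̂ = (121+166)/(2453+2647) = 287/5100 = 0.05627.
SE = √(p̂(1−p̂)(1/n₁+1/n₂)) = √(0.05627·0.94373·0.00078545) = √(4.17134e-05) = 0.00646.
z = (0.04933 − 0.06271)/0.00646 = -0.01338/0.00646 = -2.07.
p-value = P(Z < -2.072) ≈ 0.0191, so at α = 0.05 we reject H₀.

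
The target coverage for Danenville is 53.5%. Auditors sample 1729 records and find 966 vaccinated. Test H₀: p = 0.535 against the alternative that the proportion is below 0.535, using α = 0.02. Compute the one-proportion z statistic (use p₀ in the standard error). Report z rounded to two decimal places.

p̂ = 966/1729 = 0.558704.
SE = √(p₀(1−p₀)/n) = √(0.24877/1729) = 0.011995.
z = (0.558704 − 0.535)/0.011995 = 0.023704/0.011995 = 1.98.
p-value = P(Z < 1.976) ≈ 0.9759. With α = 0.02, fail to reject H₀.

z = 1.98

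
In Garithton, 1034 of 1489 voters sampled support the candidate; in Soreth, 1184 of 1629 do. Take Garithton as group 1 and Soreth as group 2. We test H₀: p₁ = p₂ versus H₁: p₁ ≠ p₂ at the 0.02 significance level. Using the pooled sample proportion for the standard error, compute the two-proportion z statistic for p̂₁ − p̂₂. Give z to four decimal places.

z = -1.9943

p̂₁ = 1034/1489 = 0.694426, p̂₂ = 1184/1629 = 0.726826.
Pooled p̂ = (1034+1184)/(1489+1629) = 2218/3118 = 0.711353.
SE = √(p̂(1−p̂)(1/n₁+1/n₂)) = √(0.711353·0.288647·0.00128547) = √(0.000263944) = 0.016246.
z = (0.694426 − 0.726826)/0.016246 = -0.032400/0.016246 = -1.9943.
p-value = 2·P(Z > 1.994) ≈ 0.0461. With α = 0.02, fail to reject H₀.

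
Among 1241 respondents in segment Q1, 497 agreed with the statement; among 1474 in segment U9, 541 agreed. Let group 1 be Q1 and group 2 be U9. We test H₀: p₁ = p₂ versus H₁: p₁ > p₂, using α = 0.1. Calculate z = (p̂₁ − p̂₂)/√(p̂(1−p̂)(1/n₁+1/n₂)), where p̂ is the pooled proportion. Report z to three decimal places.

p̂₁ = 497/1241 ≈ 0.40048, p̂₂ = 541/1474 ≈ 0.36703.
Pooled p̂ = (497+541)/(1241+1474) = 1038/2715 = 0.38232.
SE = √(p̂(1−p̂)(1/n₁+1/n₂)) = √(0.38232·0.61768·0.00148423) = √(0.000350503) = 0.01872.
z = (0.40048 − 0.36703)/0.01872 = 0.03345/0.01872 = 1.787.
p-value = P(Z > 1.787) ≈ 0.0370, so at α = 0.1 we reject H₀.

z = 1.787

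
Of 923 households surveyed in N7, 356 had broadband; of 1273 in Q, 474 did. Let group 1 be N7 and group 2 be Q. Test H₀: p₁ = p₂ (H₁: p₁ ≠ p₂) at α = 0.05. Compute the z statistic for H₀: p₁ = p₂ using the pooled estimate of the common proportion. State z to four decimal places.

p̂₁ = 356/923 = 0.385699, p̂₂ = 474/1273 = 0.372349.
Pooled p̂ = (356+474)/(923+1273) = 830/2196 = 0.377960.
SE = √(0.235106 × 0.00186897) = 0.020962.
z = (0.385699 − 0.372349)/0.020962 = 0.013350/0.020962 = 0.6369.
p-value = 2·P(Z > 0.637) ≈ 0.5242, so at α = 0.05 we fail to reject H₀.

z = 0.6369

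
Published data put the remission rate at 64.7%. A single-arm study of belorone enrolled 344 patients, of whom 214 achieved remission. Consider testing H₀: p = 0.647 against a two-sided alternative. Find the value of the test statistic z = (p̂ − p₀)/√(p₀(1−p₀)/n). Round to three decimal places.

p̂ = 214/344 = 0.62209.
SE = √(p₀(1−p₀)/n) = √(0.22839/344) = 0.02577.
z = (0.62209 − 0.647)/0.02577 = -0.02491/0.02577 = -0.967.
p-value = 2·P(Z > 0.967) ≈ 0.3337.

z = -0.967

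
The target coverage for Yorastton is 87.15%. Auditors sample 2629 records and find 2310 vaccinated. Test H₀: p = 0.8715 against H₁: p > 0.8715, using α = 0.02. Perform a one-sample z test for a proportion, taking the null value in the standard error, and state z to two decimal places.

z = 1.10

p̂ = 2310/2629 = 0.87866.
Under H₀, SE = √(0.8715·0.1285/2629) = √(4.25971e-05) = 0.00653.
z = (0.87866 − 0.8715)/0.00653 = 0.00716/0.00653 = 1.10.
p-value = P(Z > 1.097) ≈ 0.1363, so at α = 0.02 we fail to reject H₀.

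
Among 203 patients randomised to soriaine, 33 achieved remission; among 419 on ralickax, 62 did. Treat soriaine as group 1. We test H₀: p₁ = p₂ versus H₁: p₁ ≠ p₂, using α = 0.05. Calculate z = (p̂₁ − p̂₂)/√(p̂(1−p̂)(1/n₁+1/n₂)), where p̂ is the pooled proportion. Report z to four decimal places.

z = 0.4743

p̂₁ = 33/203 ≈ 0.162562, p̂₂ = 62/419 ≈ 0.147971.
Pooled p̂ = (33+62)/(203+419) = 95/622 = 0.152733.
SE = √(0.129406 × 0.00731274) = 0.030762.
z = (0.162562 − 0.147971)/0.030762 = 0.014591/0.030762 = 0.4743.
Two-sided p-value ≈ 2·Φ(−0.474) = 0.6353; since p > α = 0.05, fail to reject H₀.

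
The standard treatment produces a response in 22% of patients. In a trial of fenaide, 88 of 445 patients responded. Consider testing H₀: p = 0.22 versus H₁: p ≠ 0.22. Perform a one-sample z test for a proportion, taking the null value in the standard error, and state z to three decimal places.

p̂ = 88/445 = 0.19775.
Standard error under H₀: √(0.22×0.78/445) = 0.01964.
z = (0.19775 − 0.22)/0.01964 = -0.02225/0.01964 = -1.133.
Two-sided p-value ≈ 2·Φ(−1.133) = 0.2573.

z = -1.133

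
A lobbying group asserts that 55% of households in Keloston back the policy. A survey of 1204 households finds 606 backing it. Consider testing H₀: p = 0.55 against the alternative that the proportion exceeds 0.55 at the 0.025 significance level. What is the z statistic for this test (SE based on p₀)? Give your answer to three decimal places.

z = -3.256

p̂ = 606/1204 = 0.503322.
SE = √(p₀(1−p₀)/n) = √(0.2475/1204) = 0.014338.
z = (0.503322 − 0.55)/0.014338 = -0.046678/0.014338 = -3.256.
p-value = P(Z > -3.256) ≈ 0.9994; since p > α = 0.025, fail to reject H₀.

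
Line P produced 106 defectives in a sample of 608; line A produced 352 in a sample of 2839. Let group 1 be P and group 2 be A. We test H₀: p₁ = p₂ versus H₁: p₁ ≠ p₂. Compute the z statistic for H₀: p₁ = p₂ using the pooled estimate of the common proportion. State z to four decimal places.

p̂₁ = 106/608 ≈ 0.1743421, p̂₂ = 352/2839 ≈ 0.1239873.
Pooled p̂ = (106+352)/(608+2839) = 458/3447 = 0.1328692.
SE = √(0.115215 × 0.00199697) = 0.0151684.
z = (0.1743421 − 0.1239873)/0.0151684 = 0.0503548/0.0151684 = 3.3197.

z = 3.3197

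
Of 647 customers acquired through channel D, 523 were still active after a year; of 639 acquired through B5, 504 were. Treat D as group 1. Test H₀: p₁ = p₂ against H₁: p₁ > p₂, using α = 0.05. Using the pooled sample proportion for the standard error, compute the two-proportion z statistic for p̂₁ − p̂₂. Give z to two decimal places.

p̂₁ = 523/647 ≈ 0.8083, p̂₂ = 504/639 ≈ 0.7887.
Pooled p̂ = (523+504)/(647+639) = 1027/1286 = 0.7986.
SE = √(0.160838 × 0.00311054) = 0.0224.
z = (0.8083 − 0.7887)/0.0224 = 0.0196/0.0224 = 0.88.
p-value = P(Z > 0.877) ≈ 0.1903. With α = 0.05, fail to reject H₀.

z = 0.88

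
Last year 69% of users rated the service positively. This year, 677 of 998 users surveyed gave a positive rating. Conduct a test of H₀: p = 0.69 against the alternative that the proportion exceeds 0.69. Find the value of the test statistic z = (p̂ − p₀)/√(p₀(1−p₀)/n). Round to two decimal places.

z = -0.80

p̂ = 677/998 ≈ 0.67836.
Under H₀, SE = √(0.69·0.31/998) = √(0.000214329) = 0.01464.
z = (0.67836 − 0.69)/0.01464 = -0.01164/0.01464 = -0.80.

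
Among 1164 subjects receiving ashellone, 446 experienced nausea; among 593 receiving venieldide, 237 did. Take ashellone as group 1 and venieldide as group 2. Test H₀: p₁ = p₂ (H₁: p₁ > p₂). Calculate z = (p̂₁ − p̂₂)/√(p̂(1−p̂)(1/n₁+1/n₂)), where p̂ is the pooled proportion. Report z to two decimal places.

p̂₁ = 446/1164 = 0.3832, p̂₂ = 237/593 = 0.3997.
Pooled p̂ = (446+237)/(1164+593) = 683/1757 = 0.3887.
SE = √(p̂(1−p̂)(1/n₁+1/n₂)) = √(0.3887·0.6113·0.00254545) = √(0.000604847) = 0.0246.
z = (0.3832 − 0.3997)/0.0246 = -0.0165/0.0246 = -0.67.
p-value = P(Z > -0.671) ≈ 0.7489.

z = -0.67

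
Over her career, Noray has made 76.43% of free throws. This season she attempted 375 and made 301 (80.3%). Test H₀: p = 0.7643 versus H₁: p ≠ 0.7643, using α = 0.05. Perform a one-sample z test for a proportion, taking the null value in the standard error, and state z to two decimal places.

z = 1.75

p̂ = 301/375 = 0.8027.
SE = √(p₀(1−p₀)/n) = √(0.18015/375) = 0.0219.
z = (0.8027 − 0.7643)/0.0219 = 0.0384/0.0219 = 1.75.
Two-sided p-value ≈ 2·Φ(−1.750) = 0.0800, so at α = 0.05 we fail to reject H₀.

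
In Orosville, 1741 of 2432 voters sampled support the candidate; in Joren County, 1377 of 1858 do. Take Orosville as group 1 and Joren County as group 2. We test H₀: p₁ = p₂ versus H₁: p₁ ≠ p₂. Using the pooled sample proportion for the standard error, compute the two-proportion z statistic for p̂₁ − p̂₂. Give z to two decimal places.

p̂₁ = 1741/2432 = 0.7159, p̂₂ = 1377/1858 = 0.7411.
Pooled p̂ = (1741+1377)/(2432+1858) = 3118/4290 = 0.7268.
SE = √(p̂(1−p̂)(1/n₁+1/n₂)) = √(0.7268·0.2732·0.000949397) = √(0.000188511) = 0.0137.
z = (0.7159 − 0.7411)/0.0137 = -0.0252/0.0137 = -1.84.

z = -1.84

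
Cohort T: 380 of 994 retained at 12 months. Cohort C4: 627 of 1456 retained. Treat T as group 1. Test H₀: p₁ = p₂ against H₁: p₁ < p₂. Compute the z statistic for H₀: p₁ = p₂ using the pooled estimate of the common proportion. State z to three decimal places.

z = -2.388

p̂₁ = 380/994 ≈ 0.38229, p̂₂ = 627/1456 ≈ 0.43063.
Pooled p̂ = (380+627)/(994+1456) = 1007/2450 = 0.41102.
SE = √(p̂(1−p̂)(1/n₁+1/n₂)) = √(0.41102·0.58898·0.00169285) = √(0.000409809) = 0.02024.
z = (0.38229 − 0.43063)/0.02024 = -0.04834/0.02024 = -2.388.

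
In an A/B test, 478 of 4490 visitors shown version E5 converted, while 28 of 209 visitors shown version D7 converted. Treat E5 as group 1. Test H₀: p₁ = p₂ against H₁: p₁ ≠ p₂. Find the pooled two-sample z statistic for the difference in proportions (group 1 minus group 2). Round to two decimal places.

p̂₁ = 478/4490 = 0.10646, p̂₂ = 28/209 = 0.13397.
Pooled p̂ = (478+28)/(4490+209) = 506/4699 = 0.10768.
SE = √(p̂(1−p̂)(1/n₁+1/n₂)) = √(0.10768·0.89232·0.00500741) = √(0.000481146) = 0.02194.
z = (0.10646 − 0.13397)/0.02194 = -0.02751/0.02194 = -1.25.

z = -1.25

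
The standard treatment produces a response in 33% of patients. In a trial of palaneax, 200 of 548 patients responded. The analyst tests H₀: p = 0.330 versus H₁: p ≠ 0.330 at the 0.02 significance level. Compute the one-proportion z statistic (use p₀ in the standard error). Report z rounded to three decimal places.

z = 1.741

p̂ = 200/548 ≈ 0.364964.
Standard error under H₀: √(0.33×0.67/548) = 0.020086.
z = (0.364964 − 0.33)/0.020086 = 0.034964/0.020086 = 1.741.
Two-sided p-value ≈ 2·Φ(−1.741) = 0.0817. With α = 0.02, fail to reject H₀.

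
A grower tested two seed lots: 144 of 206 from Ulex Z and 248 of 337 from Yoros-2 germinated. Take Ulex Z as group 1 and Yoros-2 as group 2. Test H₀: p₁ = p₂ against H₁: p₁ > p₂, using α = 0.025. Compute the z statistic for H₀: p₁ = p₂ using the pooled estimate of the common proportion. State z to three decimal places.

z = -0.931

p̂₁ = 144/206 ≈ 0.69903, p̂₂ = 248/337 ≈ 0.73591.
Pooled p̂ = (144+248)/(206+337) = 392/543 = 0.72192.
SE = √(0.200754 × 0.00782173) = 0.03963.
z = (0.69903 − 0.73591)/0.03963 = -0.03688/0.03963 = -0.931.
p-value = P(Z > -0.931) ≈ 0.8240, so at α = 0.025 we fail to reject H₀.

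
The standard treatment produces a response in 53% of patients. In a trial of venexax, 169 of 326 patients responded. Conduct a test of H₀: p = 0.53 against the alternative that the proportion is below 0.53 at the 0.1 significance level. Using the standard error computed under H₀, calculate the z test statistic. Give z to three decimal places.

z = -0.419

p̂ = 169/326 = 0.518405.
SE = √(p₀(1−p₀)/n) = √(0.2491/326) = 0.027643.
z = (0.518405 − 0.53)/0.027643 = -0.011595/0.027643 = -0.419.
p-value = P(Z < -0.419) ≈ 0.3374; since p > α = 0.1, fail to reject H₀.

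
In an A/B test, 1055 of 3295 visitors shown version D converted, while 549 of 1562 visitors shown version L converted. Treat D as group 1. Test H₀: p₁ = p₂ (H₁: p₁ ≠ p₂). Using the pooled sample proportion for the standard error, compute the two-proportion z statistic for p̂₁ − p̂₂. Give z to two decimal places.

z = -2.17

p̂₁ = 1055/3295 ≈ 0.3202, p̂₂ = 549/1562 ≈ 0.3515.
Pooled p̂ = (1055+549)/(3295+1562) = 1604/4857 = 0.3302.
SE = √(0.221183 × 0.000943695) = 0.0144.
z = (0.3202 − 0.3515)/0.0144 = -0.0313/0.0144 = -2.17.
Two-sided p-value ≈ 2·Φ(−2.166) = 0.0303.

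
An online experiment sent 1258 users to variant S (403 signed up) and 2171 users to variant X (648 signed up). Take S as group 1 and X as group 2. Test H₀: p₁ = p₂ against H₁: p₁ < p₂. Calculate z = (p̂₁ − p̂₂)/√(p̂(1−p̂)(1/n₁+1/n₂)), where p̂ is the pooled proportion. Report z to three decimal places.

z = 1.339

p̂₁ = 403/1258 = 0.320350, p̂₂ = 648/2171 = 0.298480.
Pooled p̂ = (403+648)/(1258+2171) = 1051/3429 = 0.306503.
SE = √(0.212559 × 0.00125553) = 0.016336.
z = (0.320350 − 0.298480)/0.016336 = 0.021870/0.016336 = 1.339.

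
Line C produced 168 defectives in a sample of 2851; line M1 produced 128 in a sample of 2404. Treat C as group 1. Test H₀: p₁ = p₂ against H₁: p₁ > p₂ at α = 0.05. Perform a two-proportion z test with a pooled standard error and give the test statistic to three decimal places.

p̂₁ = 168/2851 = 0.058927, p̂₂ = 128/2404 = 0.053245.
Pooled p̂ = (168+128)/(2851+2404) = 296/5255 = 0.056327.
SE = √(0.0531545 × 0.000766727) = 0.006384.
z = (0.058927 − 0.053245)/0.006384 = 0.005682/0.006384 = 0.890.
p-value = P(Z > 0.890) ≈ 0.1867, so at α = 0.05 we fail to reject H₀.

z = 0.890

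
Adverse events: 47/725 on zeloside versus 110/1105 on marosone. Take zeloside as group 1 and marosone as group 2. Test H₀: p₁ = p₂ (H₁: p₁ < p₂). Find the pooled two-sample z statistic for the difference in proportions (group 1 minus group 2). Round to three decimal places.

p̂₁ = 47/725 = 0.064828, p̂₂ = 110/1105 = 0.099548.
Pooled p̂ = (47+110)/(725+1105) = 157/1830 = 0.085792.
SE = √(0.078432 × 0.00228429) = 0.013385.
z = (0.064828 − 0.099548)/0.013385 = -0.034720/0.013385 = -2.594.

z = -2.594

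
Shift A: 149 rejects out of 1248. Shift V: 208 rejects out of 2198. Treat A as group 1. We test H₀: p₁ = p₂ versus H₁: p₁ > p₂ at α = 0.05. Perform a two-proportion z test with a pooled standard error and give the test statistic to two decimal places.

z = 2.29

p̂₁ = 149/1248 = 0.11939, p̂₂ = 208/2198 = 0.09463.
Pooled p̂ = (149+208)/(1248+2198) = 357/3446 = 0.10360.
SE = √(0.0928658 × 0.00125624) = 0.01080.
z = (0.11939 − 0.09463)/0.01080 = 0.02476/0.01080 = 2.29.
p-value = P(Z > 2.292) ≈ 0.0109, so at α = 0.05 we reject H₀.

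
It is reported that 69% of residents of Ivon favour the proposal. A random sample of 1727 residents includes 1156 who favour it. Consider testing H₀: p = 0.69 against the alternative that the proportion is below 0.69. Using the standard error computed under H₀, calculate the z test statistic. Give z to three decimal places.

p̂ = 1156/1727 ≈ 0.66937.
Under H₀, SE = √(0.69·0.31/1727) = √(0.000123856) = 0.01113.
z = (0.66937 − 0.69)/0.01113 = -0.02063/0.01113 = -1.854.

z = -1.854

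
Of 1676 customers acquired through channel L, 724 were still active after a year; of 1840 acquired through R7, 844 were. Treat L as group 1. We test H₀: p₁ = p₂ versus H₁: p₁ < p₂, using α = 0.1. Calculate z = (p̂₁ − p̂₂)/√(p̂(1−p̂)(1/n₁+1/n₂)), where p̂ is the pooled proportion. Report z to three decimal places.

p̂₁ = 724/1676 ≈ 0.43198, p̂₂ = 844/1840 ≈ 0.45870.
Pooled p̂ = (724+844)/(1676+1840) = 1568/3516 = 0.44596.
SE = √(0.24708 × 0.00114014) = 0.01678.
z = (0.43198 − 0.45870)/0.01678 = -0.02672/0.01678 = -1.592.
p-value = P(Z < -1.592) ≈ 0.0557, so at α = 0.1 we reject H₀.

z = -1.592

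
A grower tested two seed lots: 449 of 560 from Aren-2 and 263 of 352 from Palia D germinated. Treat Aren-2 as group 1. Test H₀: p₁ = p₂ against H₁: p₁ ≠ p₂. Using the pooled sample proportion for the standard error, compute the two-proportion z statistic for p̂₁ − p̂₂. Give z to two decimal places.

z = 1.94

p̂₁ = 449/560 = 0.8018, p̂₂ = 263/352 = 0.7472.
Pooled p̂ = (449+263)/(560+352) = 712/912 = 0.7807.
SE = √(p̂(1−p̂)(1/n₁+1/n₂)) = √(0.7807·0.2193·0.00462662) = √(0.000792108) = 0.0281.
z = (0.8018 − 0.7472)/0.0281 = 0.0546/0.0281 = 1.94.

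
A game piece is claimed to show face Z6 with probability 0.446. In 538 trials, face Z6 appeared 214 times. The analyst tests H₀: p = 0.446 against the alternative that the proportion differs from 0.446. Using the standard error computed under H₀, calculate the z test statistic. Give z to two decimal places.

p̂ = 214/538 ≈ 0.3978.
Standard error under H₀: √(0.446×0.554/538) = 0.0214.
z = (0.3978 − 0.446)/0.0214 = -0.0482/0.0214 = -2.25.

z = -2.25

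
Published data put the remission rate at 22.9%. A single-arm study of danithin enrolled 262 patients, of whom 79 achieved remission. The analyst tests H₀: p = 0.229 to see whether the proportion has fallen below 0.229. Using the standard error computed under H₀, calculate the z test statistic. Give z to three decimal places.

p̂ = 79/262 = 0.30153.
Under H₀, SE = √(0.229·0.771/262) = √(0.000673889) = 0.02596.
z = (0.30153 − 0.229)/0.02596 = 0.07253/0.02596 = 2.794.
p-value = P(Z < 2.794) ≈ 0.9974.

z = 2.794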